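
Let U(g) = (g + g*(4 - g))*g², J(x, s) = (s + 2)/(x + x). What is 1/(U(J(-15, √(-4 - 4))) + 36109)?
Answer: 50625*I/(71*√2 + 1828018507*I) ≈ 2.7694e-5 + 1.5212e-12*I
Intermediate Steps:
J(x, s) = (2 + s)/(2*x) (J(x, s) = (2 + s)/((2*x)) = (2 + s)*(1/(2*x)) = (2 + s)/(2*x))
U(g) = g²*(g + g*(4 - g))
1/(U(J(-15, √(-4 - 4))) + 36109) = 1/(((½)*(2 + √(-4 - 4))/(-15))³*(5 - (2 + √(-4 - 4))/(2*(-15))) + 36109) = 1/(((½)*(-1/15)*(2 + √(-8)))³*(5 - (-1)*(2 + √(-8))/(2*15)) + 36109) = 1/(((½)*(-1/15)*(2 + 2*I*√2))³*(5 - (-1)*(2 + 2*I*√2)/(2*15)) + 36109) = 1/((-1/15 - I*√2/15)³*(5 - (-1/15 - I*√2/15)) + 36109) = 1/((-1/15 - I*√2/15)³*(5 + (1/15 + I*√2/15)) + 36109) = 1/((-1/15 - I*√2/15)³*(76/15 + I*√2/15) + 36109) = 1/(36109 + (-1/15 - I*√2/15)³*(76/15 + I*√2/15))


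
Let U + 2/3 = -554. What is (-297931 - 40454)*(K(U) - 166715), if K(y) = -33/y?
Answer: 93872621677485/1664 ≈ 5.6414e+10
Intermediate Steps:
U = -1664/3 (U = -2/3 - 554 = -1664/3 ≈ -554.67)
(-297931 - 40454)*(K(U) - 166715) = (-297931 - 40454)*(-33/(-1664/3) - 166715) = -338385*(-33*(-3/1664) - 166715) = -338385*(99/1664 - 166715) = -338385*(-277413661/1664) = 93872621677485/1664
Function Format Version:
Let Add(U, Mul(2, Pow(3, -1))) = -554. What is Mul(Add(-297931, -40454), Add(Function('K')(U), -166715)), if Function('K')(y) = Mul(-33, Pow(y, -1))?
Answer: Rational(93872621677485, 1664) ≈ 5.6414e+10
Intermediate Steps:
U = Rational(-1664, 3) (U = Add(Rational(-2, 3), -554) = Rational(-1664, 3) ≈ -554.67)
Mul(Add(-297931, -40454), Add(Function('K')(U), -166715)) = Mul(Add(-297931, -40454), Add(Mul(-33, Pow(Rational(-1664, 3), -1)), -166715)) = Mul(-338385, Add(Mul(-33, Rational(-3, 1664)), -166715)) = Mul(-338385, Add(Rational(99, 1664), -166715)) = Mul(-338385, Rational(-277413661, 1664)) = Rational(93872621677485, 1664)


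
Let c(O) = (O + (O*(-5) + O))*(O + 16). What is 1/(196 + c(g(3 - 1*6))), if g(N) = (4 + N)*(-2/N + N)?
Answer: 3/875 ≈ 0.0034286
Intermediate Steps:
g(N) = (4 + N)*(N - 2/N)
c(O) = -3*O*(16 + O) (c(O) = (O + (-5*O + O))*(16 + O) = (O - 4*O)*(16 + O) = (-3*O)*(16 + O) = -3*O*(16 + O))
1/(196 + c(g(3 - 1*6))) = 1/(196 - 3*(-2 + (3 - 1*6)² - 8/(3 - 1*6) + 4*(3 - 1*6))*(16 + (-2 + (3 - 1*6)² - 8/(3 - 1*6) + 4*(3 - 1*6)))) = 1/(196 - 3*(-2 + (3 - 6)² - 8/(3 - 6) + 4*(3 - 6))*(16 + (-2 + (3 - 6)² - 8/(3 - 6) + 4*(3 - 6)))) = 1/(196 - 3*(-2 + (-3)² - 8/(-3) + 4*(-3))*(16 + (-2 + (-3)² - 8/(-3) + 4*(-3)))) = 1/(196 - 3*(-2 + 9 - 8*(-⅓) - 12)*(16 + (-2 + 9 - 8*(-⅓) - 12))) = 1/(196 - 3*(-2 + 9 + 8/3 - 12)*(16 + (-2 + 9 + 8/3 - 12))) = 1/(196 - 3*(-7/3)*(16 - 7/3)) = 1/(196 - 3*(-7/3)*41/3) = 1/(196 + 287/3) = 1/(875/3) = 3/875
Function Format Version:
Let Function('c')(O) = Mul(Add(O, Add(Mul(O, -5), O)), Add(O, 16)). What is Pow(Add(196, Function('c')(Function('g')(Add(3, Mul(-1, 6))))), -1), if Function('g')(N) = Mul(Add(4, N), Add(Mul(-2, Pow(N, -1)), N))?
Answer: Rational(3, 875) ≈ 0.0034286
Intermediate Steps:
Function('g')(N) = Mul(Add(4, N), Add(N, Mul(-2, Pow(N, -1))))
Function('c')(O) = Mul(-3, O, Add(16, O)) (Function('c')(O) = Mul(Add(O, Add(Mul(-5, O), O)), Add(16, O)) = Mul(Add(O, Mul(-4, O)), Add(16, O)) = Mul(Mul(-3, O), Add(16, O)) = Mul(-3, O, Add(16, O)))
Pow(Add(196, Function('c')(Function('g')(Add(3, Mul(-1, 6))))), -1) = Pow(Add(196, Mul(-3, Add(-2, Pow(Add(3, Mul(-1, 6)), 2), Mul(-8, Pow(Add(3, Mul(-1, 6)), -1)), Mul(4, Add(3, Mul(-1, 6)))), Add(16, Add(-2, Pow(Add(3, Mul(-1, 6)), 2), Mul(-8, Pow(Add(3, Mul(-1, 6)), -1)), Mul(4, Add(3, Mul(-1, 6))))))), -1) = Pow(Add(196, Mul(-3, Add(-2, Pow(Add(3, -6), 2), Mul(-8, Pow(Add(3, -6), -1)), Mul(4, Add(3, -6))), Add(16, Add(-2, Pow(Add(3, -6), 2), Mul(-8, Pow(Add(3, -6), -1)), Mul(4, Add(3, -6)))))), -1) = Pow(Add(196, Mul(-3, Add(-2, Pow(-3, 2), Mul(-8, Pow(-3, -1)), Mul(4, -3)), Add(16, Add(-2, Pow(-3, 2), Mul(-8, Pow(-3, -1)), Mul(4, -3))))), -1) = Pow(Add(196, Mul(-3, Add(-2, 9, Mul(-8, Rational(-1, 3)), -12), Add(16, Add(-2, 9, Mul(-8, Rational(-1, 3)), -12)))), -1) = Pow(Add(196, Mul(-3, Add(-2, 9, Rational(8, 3), -12), Add(16, Add(-2, 9, Rational(8, 3), -12)))), -1) = Pow(Add(196, Mul(-3, Rational(-7, 3), Add(16, Rational(-7, 3)))), -1) = Pow(Add(196, Mul(-3, Rational(-7, 3), Rational(41, 3))), -1) = Pow(Add(196, Rational(287, 3)), -1) = Pow(Rational(875, 3), -1) = Rational(3, 875)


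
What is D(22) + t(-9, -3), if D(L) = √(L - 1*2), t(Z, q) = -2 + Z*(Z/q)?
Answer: -29 + 2*√5 ≈ -24.528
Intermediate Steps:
t(Z, q) = -2 + Z²/q
D(L) = √(-2 + L) (D(L) = √(L - 2) = √(-2 + L))
D(22) + t(-9, -3) = √(-2 + 22) + (-2 + (-9)²/(-3)) = √20 + (-2 + 81*(-⅓)) = 2*√5 + (-2 - 27) = 2*√5 - 29 = -29 + 2*√5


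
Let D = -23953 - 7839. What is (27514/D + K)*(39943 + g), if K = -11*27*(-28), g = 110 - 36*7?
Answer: 5260791861579/15896 ≈ 3.3095e+8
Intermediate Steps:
g = -142 (g = 110 - 252 = -142)
K = 8316 (K = -297*(-28) = 8316)
D = -31792
(27514/D + K)*(39943 + g) = (27514/(-31792) + 8316)*(39943 - 142) = (27514*(-1/31792) + 8316)*39801 = (-13757/15896 + 8316)*39801 = (132177379/15896)*39801 = 5260791861579/15896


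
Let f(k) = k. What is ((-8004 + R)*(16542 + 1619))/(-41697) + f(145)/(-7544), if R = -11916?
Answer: 22188334205/2557416 ≈ 8676.1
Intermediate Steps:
((-8004 + R)*(16542 + 1619))/(-41697) + f(145)/(-7544) = ((-8004 - 11916)*(16542 + 1619))/(-41697) + 145/(-7544) = -19920*18161*(-1/41697) + 145*(-1/7544) = -361767120*(-1/41697) - 145/7544 = 120589040/13899 - 145/7544 = 22188334205/2557416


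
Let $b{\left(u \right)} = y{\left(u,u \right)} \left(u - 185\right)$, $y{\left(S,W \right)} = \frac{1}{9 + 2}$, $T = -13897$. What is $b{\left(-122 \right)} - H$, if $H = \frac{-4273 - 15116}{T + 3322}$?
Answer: $- \frac{1153268}{38775} \approx -29.743$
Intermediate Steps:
$y{\left(S,W \right)} = \frac{1}{11}$
$b{\left(u \right)} = - \frac{185}{11} + \frac{u}{11}$ ($b{\left(u \right)} = \frac{u - 185}{11} = \frac{-185 + u}{11} = - \frac{185}{11} + \frac{u}{11}$)
$H = \frac{6463}{3525}$ ($H = \frac{-4273 - 15116}{-13897 + 3322} = - \frac{19389}{-10575} = \left(-19389\right) \left(- \frac{1}{10575}\right) = \frac{6463}{3525} \approx 1.8335$)
$b{\left(-122 \right)} - H = \left(- \frac{185}{11} + \frac{1}{11} \left(-122\right)\right) - \frac{6463}{3525} = \left(- \frac{185}{11} - \frac{122}{11}\right) - \frac{6463}{3525} = - \frac{307}{11} - \frac{6463}{3525} = - \frac{1153268}{38775}$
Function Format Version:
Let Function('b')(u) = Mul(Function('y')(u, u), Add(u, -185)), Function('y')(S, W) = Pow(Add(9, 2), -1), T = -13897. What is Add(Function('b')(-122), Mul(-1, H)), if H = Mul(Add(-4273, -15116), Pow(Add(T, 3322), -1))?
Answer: Rational(-1153268, 38775) ≈ -29.743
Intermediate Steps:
Function('y')(S, W) = Rational(1, 11) (Function('y')(S, W) = Pow(11, -1) = Rational(1, 11))
Function('b')(u) = Add(Rational(-185, 11), Mul(Rational(1, 11), u)) (Function('b')(u) = Mul(Rational(1, 11), Add(u, -185)) = Mul(Rational(1, 11), Add(-185, u)) = Add(Rational(-185, 11), Mul(Rational(1, 11), u)))
H = Rational(6463, 3525) (H = Mul(Add(-4273, -15116), Pow(Add(-13897, 3322), -1)) = Mul(-19389, Pow(-10575, -1)) = Mul(-19389, Rational(-1, 10575)) = Rational(6463, 3525) ≈ 1.8335)
Add(Function('b')(-122), Mul(-1, H)) = Add(Add(Rational(-185, 11), Mul(Rational(1, 11), -122)), Mul(-1, Rational(6463, 3525))) = Add(Add(Rational(-185, 11), Rational(-122, 11)), Rational(-6463, 3525)) = Add(Rational(-307, 11), Rational(-6463, 3525)) = Rational(-1153268, 38775)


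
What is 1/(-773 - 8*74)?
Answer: -1/1365 ≈ -0.00073260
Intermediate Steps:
1/(-773 - 8*74) = 1/(-773 - 592) = 1/(-1365) = -1/1365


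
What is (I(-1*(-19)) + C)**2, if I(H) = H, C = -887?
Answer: 753424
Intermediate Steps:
(I(-1*(-19)) + C)**2 = (-1*(-19) - 887)**2 = (19 - 887)**2 = (-868)**2 = 753424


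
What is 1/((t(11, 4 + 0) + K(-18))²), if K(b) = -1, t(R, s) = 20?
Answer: 1/361 ≈ 0.0027701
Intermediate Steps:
1/((t(11, 4 + 0) + K(-18))²) = 1/((20 - 1)²) = 1/(19²) = 1/361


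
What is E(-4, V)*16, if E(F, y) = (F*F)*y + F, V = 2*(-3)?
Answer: -1600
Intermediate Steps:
V = -6
E(F, y) = F + y*F² (E(F, y) = F²*y + F = y*F² + F = F + y*F²)
E(-4, V)*16 = -4*(1 - 4*(-6))*16 = -4*(1 + 24)*16 = -4*25*16 = -100*16 = -1600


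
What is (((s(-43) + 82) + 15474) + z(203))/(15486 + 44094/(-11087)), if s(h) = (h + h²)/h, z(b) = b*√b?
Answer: 86001859/85824594 + 2250661*√203/171649188 ≈ 1.1889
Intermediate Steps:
z(b) = b^(3/2)
s(h) = (h + h²)/h
(((s(-43) + 82) + 15474) + z(203))/(15486 + 44094/(-11087)) = ((((1 - 43) + 82) + 15474) + 203^(3/2))/(15486 + 44094/(-11087)) = (((-42 + 82) + 15474) + 203*√203)/(15486 + 44094*(-1/11087)) = ((40 + 15474) + 203*√203)/(15486 - 44094/11087) = (15514 + 203*√203)/(171649188/11087) = (15514 + 203*√203)*(11087/171649188) = 86001859/85824594 + 2250661*√203/171649188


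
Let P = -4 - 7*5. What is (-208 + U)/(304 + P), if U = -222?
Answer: -86/53 ≈ -1.6226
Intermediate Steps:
P = -39 (P = -4 - 35 = -39)
(-208 + U)/(304 + P) = (-208 - 222)/(304 - 39) = -430/265 = -430*1/265 = -86/53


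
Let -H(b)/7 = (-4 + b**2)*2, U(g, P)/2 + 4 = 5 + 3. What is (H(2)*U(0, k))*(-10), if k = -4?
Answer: 0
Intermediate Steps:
U(g, P) = 8 (U(g, P) = -8 + 2*(5 + 3) = -8 + 2*8 = -8 + 16 = 8)
H(b) = 56 - 14*b**2 (H(b) = -7*(-4 + b**2)*2 = -7*(-8 + 2*b**2) = 56 - 14*b**2)
(H(2)*U(0, k))*(-10) = ((56 - 14*2**2)*8)*(-10) = ((56 - 14*4)*8)*(-10) = ((56 - 56)*8)*(-10) = (0*8)*(-10) = 0*(-10) = 0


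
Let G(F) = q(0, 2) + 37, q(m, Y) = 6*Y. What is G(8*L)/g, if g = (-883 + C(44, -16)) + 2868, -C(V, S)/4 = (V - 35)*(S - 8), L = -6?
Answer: 7/407 ≈ 0.017199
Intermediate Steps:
C(V, S) = -4*(-35 + V)*(-8 + S) (C(V, S) = -4*(V - 35)*(S - 8) = -4*(-35 + V)*(-8 + S))
G(F) = 49 (G(F) = 6*2 + 37 = 12 + 37 = 49)
g = 2849 (g = (-883 + (-1120 + 32*44 + 140*(-16) - 4*(-16)*44)) + 2868 = (-883 + (-1120 + 1408 - 2240 + 2816)) + 2868 = (-883 + 864) + 2868 = -19 + 2868 = 2849)
G(8*L)/g = 49/2849 = 49*(1/2849) = 7/407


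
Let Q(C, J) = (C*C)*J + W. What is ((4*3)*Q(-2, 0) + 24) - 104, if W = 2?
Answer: -56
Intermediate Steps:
Q(C, J) = 2 + J*C**2 (Q(C, J) = (C*C)*J + 2 = C**2*J + 2 = J*C**2 + 2 = 2 + J*C**2)
((4*3)*Q(-2, 0) + 24) - 104 = ((4*3)*(2 + 0*(-2)**2) + 24) - 104 = (12*(2 + 0*4) + 24) - 104 = (12*(2 + 0) + 24) - 104 = (12*2 + 24) - 104 = (24 + 24) - 104 = 48 - 104 = -56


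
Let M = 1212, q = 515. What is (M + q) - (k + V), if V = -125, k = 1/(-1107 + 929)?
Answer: 329657/178 ≈ 1852.0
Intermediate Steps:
k = -1/178 (k = 1/(-178) = -1/178 ≈ -0.0056180)
(M + q) - (k + V) = (1212 + 515) - (-1/178 - 125) = 1727 - 1*(-22251/178) = 1727 + 22251/178 = 329657/178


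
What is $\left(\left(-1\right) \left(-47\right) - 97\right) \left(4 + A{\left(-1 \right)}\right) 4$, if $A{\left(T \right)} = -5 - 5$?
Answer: $1200$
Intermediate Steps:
$A{\left(T \right)} = -10$ ($A{\left(T \right)} = -5 - 5 = -10$)
$\left(\left(-1\right) \left(-47\right) - 97\right) \left(4 + A{\left(-1 \right)}\right) 4 = \left(\left(-1\right) \left(-47\right) - 97\right) \left(4 - 10\right) 4 = \left(47 - 97\right) \left(\left(-6\right) 4\right) = \left(-50\right) \left(-24\right) = 1200$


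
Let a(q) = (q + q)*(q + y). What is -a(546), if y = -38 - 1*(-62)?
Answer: -622440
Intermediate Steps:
y = 24 (y = -38 + 62 = 24)
a(q) = 2*q*(24 + q) (a(q) = (q + q)*(q + 24) = (2*q)*(24 + q) = 2*q*(24 + q))
-a(546) = -2*546*(24 + 546) = -2*546*570 = -1*622440 = -622440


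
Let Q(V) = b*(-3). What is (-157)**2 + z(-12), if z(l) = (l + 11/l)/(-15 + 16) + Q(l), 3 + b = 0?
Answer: 295741/12 ≈ 24645.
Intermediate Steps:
b = -3 (b = -3 + 0 = -3)
Q(V) = 9 (Q(V) = -3*(-3) = 9)
z(l) = 9 + l + 11/l (z(l) = (l + 11/l)/(-15 + 16) + 9 = (l + 11/l)/1 + 9 = (l + 11/l)*1 + 9 = (l + 11/l) + 9 = 9 + l + 11/l)
(-157)**2 + z(-12) = (-157)**2 + (9 - 12 + 11/(-12)) = 24649 + (9 - 12 + 11*(-1/12)) = 24649 + (9 - 12 - 11/12) = 24649 - 47/12 = 295741/12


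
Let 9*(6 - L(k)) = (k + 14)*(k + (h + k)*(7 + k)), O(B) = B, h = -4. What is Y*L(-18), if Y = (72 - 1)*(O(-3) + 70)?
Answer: 4519150/9 ≈ 5.0213e+5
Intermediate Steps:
Y = 4757 (Y = (72 - 1)*(-3 + 70) = 71*67 = 4757)
L(k) = 6 - (14 + k)*(k + (-4 + k)*(7 + k))/9 (L(k) = 6 - (k + 14)*(k + (-4 + k)*(7 + k))/9 = 6 - (14 + k)*(k + (-4 + k)*(7 + k))/9)
Y*L(-18) = 4757*(446/9 - 2*(-18)**2 - 28/9*(-18) - 1/9*(-18)**3) = 4757*(446/9 - 2*324 + 56 - 1/9*(-5832)) = 4757*(446/9 - 648 + 56 + 648) = 4757*(950/9) = 4519150/9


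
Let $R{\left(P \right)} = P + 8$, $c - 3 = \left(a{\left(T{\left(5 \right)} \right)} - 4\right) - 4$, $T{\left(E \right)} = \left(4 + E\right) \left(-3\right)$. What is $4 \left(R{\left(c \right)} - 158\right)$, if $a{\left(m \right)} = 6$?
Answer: $-596$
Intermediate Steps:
$T{\left(E \right)} = -12 - 3 E$
$c = 1$ ($c = 3 + \left(\left(6 - 4\right) - 4\right) = 3 + \left(2 - 4\right) = 3 - 2 = 1$)
$R{\left(P \right)} = 8 + P$
$4 \left(R{\left(c \right)} - 158\right) = 4 \left(\left(8 + 1\right) - 158\right) = 4 \left(9 - 158\right) = 4 \left(-149\right) = -596$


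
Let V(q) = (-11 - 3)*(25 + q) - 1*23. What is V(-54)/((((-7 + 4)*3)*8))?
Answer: -383/72 ≈ -5.3194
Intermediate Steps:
V(q) = -373 - 14*q (V(q) = -14*(25 + q) - 23 = (-350 - 14*q) - 23 = -373 - 14*q)
V(-54)/((((-7 + 4)*3)*8)) = (-373 - 14*(-54))/((((-7 + 4)*3)*8)) = (-373 + 756)/((-3*3*8)) = 383/((-9*8)) = 383/(-72) = 383*(-1/72) = -383/72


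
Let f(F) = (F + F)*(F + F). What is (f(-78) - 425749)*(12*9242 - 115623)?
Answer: 1894267947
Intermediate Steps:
f(F) = 4*F**2 (f(F) = (2*F)*(2*F) = 4*F**2)
(f(-78) - 425749)*(12*9242 - 115623) = (4*(-78)**2 - 425749)*(12*9242 - 115623) = (4*6084 - 425749)*(110904 - 115623) = (24336 - 425749)*(-4719) = -401413*(-4719) = 1894267947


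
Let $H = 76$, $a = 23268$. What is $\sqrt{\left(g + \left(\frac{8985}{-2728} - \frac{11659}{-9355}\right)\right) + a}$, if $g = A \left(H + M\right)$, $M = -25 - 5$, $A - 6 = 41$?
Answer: $\frac{\sqrt{4140260989546690470}}{12760220} \approx 159.46$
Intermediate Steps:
$A = 47$ ($A = 6 + 41 = 47$)
$M = -30$ ($M = -25 - 5 = -30$)
$g = 2162$ ($g = 47 \left(76 - 30\right) = 47 \cdot 46 = 2162$)
$\sqrt{\left(g + \left(\frac{8985}{-2728} - \frac{11659}{-9355}\right)\right) + a} = \sqrt{\left(2162 + \left(\frac{8985}{-2728} - \frac{11659}{-9355}\right)\right) + 23268} = \sqrt{\left(2162 + \left(8985 \left(- \frac{1}{2728}\right) - - \frac{11659}{9355}\right)\right) + 23268} = \sqrt{\left(2162 + \left(- \frac{8985}{2728} + \frac{11659}{9355}\right)\right) + 23268} = \sqrt{\left(2162 - \frac{52248923}{25520440}\right) + 23268} = \sqrt{\frac{55122942357}{25520440} + 23268} = \sqrt{\frac{648932540277}{25520440}} = \frac{\sqrt{4140260989546690470}}{12760220}$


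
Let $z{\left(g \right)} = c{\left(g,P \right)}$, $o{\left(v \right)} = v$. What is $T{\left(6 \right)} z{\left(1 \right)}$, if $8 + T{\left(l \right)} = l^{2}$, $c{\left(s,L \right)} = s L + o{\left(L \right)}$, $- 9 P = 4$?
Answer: $- \frac{224}{9} \approx -24.889$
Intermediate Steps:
$P = - \frac{4}{9}$ ($P = \left(- \frac{1}{9}\right) 4 = - \frac{4}{9} \approx -0.44444$)
$c{\left(s,L \right)} = L + L s$ ($c{\left(s,L \right)} = s L + L = L s + L = L + L s$)
$z{\left(g \right)} = - \frac{4}{9} - \frac{4 g}{9}$ ($z{\left(g \right)} = - \frac{4 \left(1 + g\right)}{9} = - \frac{4}{9} - \frac{4 g}{9}$)
$T{\left(l \right)} = -8 + l^{2}$
$T{\left(6 \right)} z{\left(1 \right)} = \left(-8 + 6^{2}\right) \left(- \frac{4}{9} - \frac{4}{9}\right) = \left(-8 + 36\right) \left(- \frac{4}{9} - \frac{4}{9}\right) = 28 \left(- \frac{8}{9}\right) = - \frac{224}{9}$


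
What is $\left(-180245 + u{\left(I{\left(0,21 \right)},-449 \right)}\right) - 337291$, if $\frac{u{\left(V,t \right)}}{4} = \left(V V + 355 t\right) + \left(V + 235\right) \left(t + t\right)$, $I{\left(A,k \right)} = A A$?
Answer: $-1999236$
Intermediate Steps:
$I{\left(A,k \right)} = A^{2}$
$u{\left(V,t \right)} = 4 V^{2} + 1420 t + 8 t \left(235 + V\right)$ ($u{\left(V,t \right)} = 4 \left(\left(V V + 355 t\right) + \left(V + 235\right) \left(t + t\right)\right) = 4 \left(\left(V^{2} + 355 t\right) + \left(235 + V\right) 2 t\right) = 4 \left(\left(V^{2} + 355 t\right) + 2 t \left(235 + V\right)\right) = 4 \left(V^{2} + 355 t + 2 t \left(235 + V\right)\right) = 4 V^{2} + 1420 t + 8 t \left(235 + V\right)$)
$\left(-180245 + u{\left(I{\left(0,21 \right)},-449 \right)}\right) - 337291 = \left(-180245 + \left(4 \left(0^{2}\right)^{2} + 3300 \left(-449\right) + 8 \cdot 0^{2} \left(-449\right)\right)\right) - 337291 = \left(-180245 + \left(4 \cdot 0^{2} - 1481700 + 8 \cdot 0 \left(-449\right)\right)\right) - 337291 = \left(-180245 + \left(4 \cdot 0 - 1481700 + 0\right)\right) - 337291 = \left(-180245 + \left(0 - 1481700 + 0\right)\right) - 337291 = \left(-180245 - 1481700\right) - 337291 = -1661945 - 337291 = -1999236$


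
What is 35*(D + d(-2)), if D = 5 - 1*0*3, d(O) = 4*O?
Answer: -105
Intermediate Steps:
D = 5 (D = 5 - 0*3 = 5 - 1*0 = 5 + 0 = 5)
35*(D + d(-2)) = 35*(5 + 4*(-2)) = 35*(5 - 8) = 35*(-3) = -105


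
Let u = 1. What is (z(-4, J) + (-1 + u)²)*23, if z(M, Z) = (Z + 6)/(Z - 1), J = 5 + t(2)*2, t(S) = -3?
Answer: -115/2 ≈ -57.500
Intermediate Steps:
J = -1 (J = 5 - 3*2 = 5 - 6 = -1)
z(M, Z) = (6 + Z)/(-1 + Z)
(z(-4, J) + (-1 + u)²)*23 = ((6 - 1)/(-1 - 1) + (-1 + 1)²)*23 = (5/(-2) + 0²)*23 = (-½*5 + 0)*23 = (-5/2 + 0)*23 = -5/2*23 = -115/2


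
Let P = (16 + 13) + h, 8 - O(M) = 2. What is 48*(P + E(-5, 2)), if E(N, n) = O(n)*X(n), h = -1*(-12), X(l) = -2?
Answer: 1392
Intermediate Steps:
O(M) = 6 (O(M) = 8 - 1*2 = 8 - 2 = 6)
h = 12
P = 41 (P = (16 + 13) + 12 = 29 + 12 = 41)
E(N, n) = -12 (E(N, n) = 6*(-2) = -12)
48*(P + E(-5, 2)) = 48*(41 - 12) = 48*29 = 1392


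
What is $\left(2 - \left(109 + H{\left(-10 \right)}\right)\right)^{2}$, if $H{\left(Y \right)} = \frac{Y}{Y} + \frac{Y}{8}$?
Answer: $\frac{182329}{16} \approx 11396.0$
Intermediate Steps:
$H{\left(Y \right)} = 1 + \frac{Y}{8}$ ($H{\left(Y \right)} = 1 + Y \frac{1}{8} = 1 + \frac{Y}{8}$)
$\left(2 - \left(109 + H{\left(-10 \right)}\right)\right)^{2} = \left(2 - \left(110 - \frac{5}{4}\right)\right)^{2} = \left(2 - \frac{435}{4}\right)^{2} = \left(- \frac{427}{4}\right)^{2} = \frac{182329}{16}$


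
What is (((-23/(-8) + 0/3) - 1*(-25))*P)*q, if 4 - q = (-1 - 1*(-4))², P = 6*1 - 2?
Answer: -1115/2 ≈ -557.50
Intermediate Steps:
P = 4 (P = 6 - 2 = 4)
q = -5 (q = 4 - (-1 - 1*(-4))² = 4 - (-1 + 4)² = 4 - 1*3² = 4 - 1*9 = 4 - 9 = -5)
(((-23/(-8) + 0/3) - 1*(-25))*P)*q = (((-23/(-8) + 0/3) - 1*(-25))*4)*(-5) = (((-23*(-⅛) + 0*(⅓)) + 25)*4)*(-5) = (((23/8 + 0) + 25)*4)*(-5) = ((23/8 + 25)*4)*(-5) = ((223/8)*4)*(-5) = (223/2)*(-5) = -1115/2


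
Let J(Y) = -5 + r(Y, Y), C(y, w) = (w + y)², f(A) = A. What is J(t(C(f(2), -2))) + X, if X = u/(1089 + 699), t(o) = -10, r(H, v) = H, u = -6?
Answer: -4471/298 ≈ -15.003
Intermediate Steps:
X = -1/298 (X = -6/(1089 + 699) = -6/1788 = -6*1/1788 = -1/298 ≈ -0.0033557)
J(Y) = -5 + Y
J(t(C(f(2), -2))) + X = (-5 - 10) - 1/298 = -15 - 1/298 = -4471/298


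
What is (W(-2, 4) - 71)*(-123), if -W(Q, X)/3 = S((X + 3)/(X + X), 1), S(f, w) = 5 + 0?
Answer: 10578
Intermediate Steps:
S(f, w) = 5
W(Q, X) = -15 (W(Q, X) = -3*5 = -15)
(W(-2, 4) - 71)*(-123) = (-15 - 71)*(-123) = -86*(-123) = 10578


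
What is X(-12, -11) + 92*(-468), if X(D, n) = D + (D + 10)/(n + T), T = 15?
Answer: -86137/2 ≈ -43069.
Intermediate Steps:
X(D, n) = D + (10 + D)/(15 + n) (X(D, n) = D + (D + 10)/(n + 15) = D + (10 + D)/(15 + n))
X(-12, -11) + 92*(-468) = (10 + 16*(-12) - 12*(-11))/(15 - 11) + 92*(-468) = (10 - 192 + 132)/4 - 43056 = (¼)*(-50) - 43056 = -25/2 - 43056 = -86137/2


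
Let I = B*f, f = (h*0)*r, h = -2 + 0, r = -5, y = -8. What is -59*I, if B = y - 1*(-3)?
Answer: 0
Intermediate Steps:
B = -5 (B = -8 - 1*(-3) = -8 + 3 = -5)
h = -2
f = 0 (f = -2*0*(-5) = 0*(-5) = 0)
I = 0 (I = -5*0 = 0)
-59*I = -59*0 = 0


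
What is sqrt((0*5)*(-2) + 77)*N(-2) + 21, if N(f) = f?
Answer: 21 - 2*sqrt(77) ≈ 3.4501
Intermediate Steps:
sqrt((0*5)*(-2) + 77)*N(-2) + 21 = sqrt((0*5)*(-2) + 77)*(-2) + 21 = sqrt(0*(-2) + 77)*(-2) + 21 = sqrt(0 + 77)*(-2) + 21 = sqrt(77)*(-2) + 21 = -2*sqrt(77) + 21 = 21 - 2*sqrt(77)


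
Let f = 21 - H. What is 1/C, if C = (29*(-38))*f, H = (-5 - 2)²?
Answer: 1/30856 ≈ 3.2409e-5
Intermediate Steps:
H = 49 (H = (-7)² = 49)
f = -28 (f = 21 - 1*49 = 21 - 49 = -28)
C = 30856 (C = (29*(-38))*(-28) = -1102*(-28) = 30856)
1/C = 1/30856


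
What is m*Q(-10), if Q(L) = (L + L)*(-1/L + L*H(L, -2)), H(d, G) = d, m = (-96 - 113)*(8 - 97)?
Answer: -37239202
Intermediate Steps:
m = 18601 (m = -209*(-89) = 18601)
Q(L) = 2*L*(L² - 1/L) (Q(L) = (L + L)*(-1/L + L*L) = (2*L)*(-1/L + L²) = (2*L)*(L² - 1/L) = 2*L*(L² - 1/L))
m*Q(-10) = 18601*(-2 + 2*(-10)³) = 18601*(-2 + 2*(-1000)) = 18601*(-2 - 2000) = 18601*(-2002) = -37239202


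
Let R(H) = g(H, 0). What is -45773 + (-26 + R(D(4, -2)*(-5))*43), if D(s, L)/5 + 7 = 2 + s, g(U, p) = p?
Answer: -45799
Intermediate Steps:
D(s, L) = -25 + 5*s (D(s, L) = -35 + 5*(2 + s) = -35 + (10 + 5*s) = -25 + 5*s)
R(H) = 0
-45773 + (-26 + R(D(4, -2)*(-5))*43) = -45773 + (-26 + 0*43) = -45773 + (-26 + 0) = -45773 - 26 = -45799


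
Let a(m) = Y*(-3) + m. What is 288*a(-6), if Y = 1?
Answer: -2592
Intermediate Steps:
a(m) = -3 + m (a(m) = 1*(-3) + m = -3 + m)
288*a(-6) = 288*(-3 - 6) = 288*(-9) = -2592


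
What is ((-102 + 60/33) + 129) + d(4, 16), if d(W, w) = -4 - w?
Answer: 97/11 ≈ 8.8182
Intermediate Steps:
((-102 + 60/33) + 129) + d(4, 16) = ((-102 + 60/33) + 129) + (-4 - 1*16) = ((-102 + 60*(1/33)) + 129) + (-4 - 16) = ((-102 + 20/11) + 129) - 20 = (-1102/11 + 129) - 20 = 317/11 - 20 = 97/11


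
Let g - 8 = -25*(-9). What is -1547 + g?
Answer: -1314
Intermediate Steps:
g = 233 (g = 8 - 25*(-9) = 8 + 225 = 233)
-1547 + g = -1547 + 233 = -1314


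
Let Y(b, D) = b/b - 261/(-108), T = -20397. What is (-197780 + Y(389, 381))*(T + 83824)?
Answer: -150532504213/12 ≈ -1.2544e+10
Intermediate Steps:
Y(b, D) = 41/12 (Y(b, D) = 1 - 261*(-1/108) = 1 + 29/12 = 41/12)
(-197780 + Y(389, 381))*(T + 83824) = (-197780 + 41/12)*(-20397 + 83824) = -2373319/12*63427 = -150532504213/12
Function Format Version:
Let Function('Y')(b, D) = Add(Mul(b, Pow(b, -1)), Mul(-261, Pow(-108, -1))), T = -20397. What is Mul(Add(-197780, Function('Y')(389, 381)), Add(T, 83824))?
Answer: Rational(-150532504213, 12) ≈ -1.2544e+10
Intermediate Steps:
Function('Y')(b, D) = Rational(41, 12) (Function('Y')(b, D) = Add(1, Mul(-261, Rational(-1, 108))) = Add(1, Rational(29, 12)) = Rational(41, 12))
Mul(Add(-197780, Function('Y')(389, 381)), Add(T, 83824)) = Mul(Add(-197780, Rational(41, 12)), Add(-20397, 83824)) = Mul(Rational(-2373319, 12), 63427) = Rational(-150532504213, 12)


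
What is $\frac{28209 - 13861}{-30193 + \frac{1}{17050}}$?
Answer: $- \frac{244633400}{514790649} \approx -0.47521$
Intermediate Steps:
$\frac{28209 - 13861}{-30193 + \frac{1}{17050}} = \frac{14348}{-30193 + \frac{1}{17050}} = \frac{14348}{- \frac{514790649}{17050}} = 14348 \left(- \frac{17050}{514790649}\right) = - \frac{244633400}{514790649}$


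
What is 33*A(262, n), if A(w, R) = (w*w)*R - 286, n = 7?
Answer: 15847326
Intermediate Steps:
A(w, R) = -286 + R*w² (A(w, R) = w²*R - 286 = R*w² - 286 = -286 + R*w²)
33*A(262, n) = 33*(-286 + 7*262²) = 33*(-286 + 7*68644) = 33*(-286 + 480508) = 33*480222 = 15847326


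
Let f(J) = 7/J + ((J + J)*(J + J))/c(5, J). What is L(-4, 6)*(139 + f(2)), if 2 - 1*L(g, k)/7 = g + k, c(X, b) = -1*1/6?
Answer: 0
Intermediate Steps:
c(X, b) = -⅙ (c(X, b) = -1*⅙ = -⅙)
L(g, k) = 14 - 7*g - 7*k (L(g, k) = 14 - 7*(g + k) = 14 + (-7*g - 7*k) = 14 - 7*g - 7*k)
f(J) = -24*J² + 7/J (f(J) = 7/J + ((J + J)*(J + J))/(-⅙) = 7/J + ((2*J)*(2*J))*(-6) = 7/J + (4*J²)*(-6) = 7/J - 24*J² = -24*J² + 7/J)
L(-4, 6)*(139 + f(2)) = (14 - 7*(-4) - 7*6)*(139 + (7 - 24*2³)/2) = (14 + 28 - 42)*(139 + (7 - 24*8)/2) = 0*(139 + (7 - 192)/2) = 0*(139 + (½)*(-185)) = 0*(139 - 185/2) = 0*(93/2) = 0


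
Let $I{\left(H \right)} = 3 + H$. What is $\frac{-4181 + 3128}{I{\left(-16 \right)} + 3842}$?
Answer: $- \frac{1053}{3829} \approx -0.27501$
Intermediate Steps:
$\frac{-4181 + 3128}{I{\left(-16 \right)} + 3842} = \frac{-4181 + 3128}{\left(3 - 16\right) + 3842} = - \frac{1053}{-13 + 3842} = - \frac{1053}{3829}$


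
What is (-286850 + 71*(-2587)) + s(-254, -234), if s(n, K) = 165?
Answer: -470362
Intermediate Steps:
(-286850 + 71*(-2587)) + s(-254, -234) = (-286850 + 71*(-2587)) + 165 = (-286850 - 183677) + 165 = -470527 + 165 = -470362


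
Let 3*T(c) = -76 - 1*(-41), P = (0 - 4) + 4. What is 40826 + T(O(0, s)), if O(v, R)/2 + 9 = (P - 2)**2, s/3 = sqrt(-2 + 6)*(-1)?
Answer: 122443/3 ≈ 40814.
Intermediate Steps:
s = -6 (s = 3*(sqrt(-2 + 6)*(-1)) = 3*(sqrt(4)*(-1)) = 3*(2*(-1)) = 3*(-2) = -6)
P = 0 (P = -4 + 4 = 0)
O(v, R) = -10 (O(v, R) = -18 + 2*(0 - 2)**2 = -18 + 2*(-2)**2 = -18 + 2*4 = -18 + 8 = -10)
T(c) = -35/3 (T(c) = (-76 - 1*(-41))/3 = (-76 + 41)/3 = (1/3)*(-35) = -35/3)
40826 + T(O(0, s)) = 40826 - 35/3 = 122443/3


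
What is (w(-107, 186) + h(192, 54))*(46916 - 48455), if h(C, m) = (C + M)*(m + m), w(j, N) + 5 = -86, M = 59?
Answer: -41579163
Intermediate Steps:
w(j, N) = -91 (w(j, N) = -5 - 86 = -91)
h(C, m) = 2*m*(59 + C) (h(C, m) = (C + 59)*(m + m) = (59 + C)*(2*m) = 2*m*(59 + C))
(w(-107, 186) + h(192, 54))*(46916 - 48455) = (-91 + 2*54*(59 + 192))*(46916 - 48455) = (-91 + 2*54*251)*(-1539) = (-91 + 27108)*(-1539) = 27017*(-1539) = -41579163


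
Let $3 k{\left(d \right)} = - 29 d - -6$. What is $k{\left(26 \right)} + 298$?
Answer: $\frac{146}{3} \approx 48.667$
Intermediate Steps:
$k{\left(d \right)} = 2 - \frac{29 d}{3}$ ($k{\left(d \right)} = \frac{- 29 d - -6}{3} = \frac{- 29 d + 6}{3} = \frac{6 - 29 d}{3} = 2 - \frac{29 d}{3}$)
$k{\left(26 \right)} + 298 = \left(2 - \frac{754}{3}\right) + 298 = - \frac{748}{3} + 298 = \frac{146}{3}$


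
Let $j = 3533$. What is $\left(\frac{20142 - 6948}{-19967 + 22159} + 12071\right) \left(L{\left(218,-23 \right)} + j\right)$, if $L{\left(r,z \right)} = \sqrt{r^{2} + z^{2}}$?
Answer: $\frac{46764247129}{1096} + \frac{13236413 \sqrt{48053}}{1096} \approx 4.5316 \cdot 10^{7}$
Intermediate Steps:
$\left(\frac{20142 - 6948}{-19967 + 22159} + 12071\right) \left(L{\left(218,-23 \right)} + j\right) = \left(\frac{20142 - 6948}{-19967 + 22159} + 12071\right) \left(\sqrt{218^{2} + \left(-23\right)^{2}} + 3533\right) = \left(\frac{13194}{2192} + 12071\right) \left(\sqrt{47524 + 529} + 3533\right) = \left(13194 \cdot \frac{1}{2192} + 12071\right) \left(\sqrt{48053} + 3533\right) = \left(\frac{6597}{1096} + 12071\right) \left(3533 + \sqrt{48053}\right) = \frac{13236413 \left(3533 + \sqrt{48053}\right)}{1096} = \frac{46764247129}{1096} + \frac{13236413 \sqrt{48053}}{1096}$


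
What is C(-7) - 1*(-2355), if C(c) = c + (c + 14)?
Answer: 2355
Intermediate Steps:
C(c) = 14 + 2*c (C(c) = c + (14 + c) = 14 + 2*c)
C(-7) - 1*(-2355) = (14 + 2*(-7)) - 1*(-2355) = (14 - 14) + 2355 = 0 + 2355 = 2355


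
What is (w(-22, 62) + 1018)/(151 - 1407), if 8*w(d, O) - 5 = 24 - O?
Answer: -8111/10048 ≈ -0.80723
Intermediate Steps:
w(d, O) = 29/8 - O/8 (w(d, O) = 5/8 + (24 - O)/8 = 5/8 + (3 - O/8) = 29/8 - O/8)
(w(-22, 62) + 1018)/(151 - 1407) = ((29/8 - 1/8*62) + 1018)/(151 - 1407) = ((29/8 - 31/4) + 1018)/(-1256) = (-33/8 + 1018)*(-1/1256) = (8111/8)*(-1/1256) = -8111/10048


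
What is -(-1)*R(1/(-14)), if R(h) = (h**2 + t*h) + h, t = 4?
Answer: -69/196 ≈ -0.35204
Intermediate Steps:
R(h) = h**2 + 5*h (R(h) = (h**2 + 4*h) + h = h**2 + 5*h)
-(-1)*R(1/(-14)) = -(-1)*(5 + 1/(-14))/(-14) = -(-1)*(-(5 - 1/14)/14) = -(-1)*(-1/14*69/14) = -(-1)*(-69)/196 = -1*69/196 = -69/196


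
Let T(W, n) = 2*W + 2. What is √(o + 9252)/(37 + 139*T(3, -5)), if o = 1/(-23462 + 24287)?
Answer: √251885733/189585 ≈ 0.083714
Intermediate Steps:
T(W, n) = 2 + 2*W
o = 1/825 ≈ 0.0012121
√(o + 9252)/(37 + 139*T(3, -5)) = √(1/825 + 9252)/(37 + 139*(2 + 2*3)) = √(7632901/825)/(37 + 139*(2 + 6)) = (√251885733/165)/(37 + 139*8) = (√251885733/165)/(37 + 1112) = (√251885733/165)/1149 = (√251885733/165)*(1/1149) = √251885733/189585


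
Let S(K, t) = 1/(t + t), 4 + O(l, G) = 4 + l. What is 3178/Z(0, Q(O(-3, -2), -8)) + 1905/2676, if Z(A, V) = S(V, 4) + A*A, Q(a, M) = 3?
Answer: 22678843/892 ≈ 25425.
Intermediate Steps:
O(l, G) = l (O(l, G) = -4 + (4 + l) = l)
S(K, t) = 1/(2*t)
Z(A, V) = ⅛ + A² (Z(A, V) = (½)/4 + A*A = (½)*(¼) + A² = ⅛ + A²)
3178/Z(0, Q(O(-3, -2), -8)) + 1905/2676 = 3178/(⅛ + 0²) + 1905/2676 = 3178/(⅛ + 0) + 1905*(1/2676) = 3178/(⅛) + 635/892 = 3178*8 + 635/892 = 25424 + 635/892 = 22678843/892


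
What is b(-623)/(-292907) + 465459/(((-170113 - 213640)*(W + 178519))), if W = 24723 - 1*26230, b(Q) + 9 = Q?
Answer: 14264906591813/6632282074048884 ≈ 0.0021508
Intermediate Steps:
b(Q) = -9 + Q
W = -1507 (W = 24723 - 26230 = -1507)
b(-623)/(-292907) + 465459/(((-170113 - 213640)*(W + 178519))) = (-9 - 623)/(-292907) + 465459/(((-170113 - 213640)*(-1507 + 178519))) = -632*(-1/292907) + 465459/((-383753*177012)) = 632/292907 + 465459/(-67928886036) = 632/292907 + 465459*(-1/67928886036) = 632/292907 - 155153/22642962012 = 14264906591813/6632282074048884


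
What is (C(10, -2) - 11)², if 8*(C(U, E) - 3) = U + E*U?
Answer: 1369/16 ≈ 85.563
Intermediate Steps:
C(U, E) = 3 + U/8 + E*U/8 (C(U, E) = 3 + (U + E*U)/8 = 3 + (U/8 + E*U/8) = 3 + U/8 + E*U/8)
(C(10, -2) - 11)² = ((3 + (⅛)*10 + (⅛)*(-2)*10) - 11)² = ((3 + 5/4 - 5/2) - 11)² = (7/4 - 11)² = (-37/4)² = 1369/16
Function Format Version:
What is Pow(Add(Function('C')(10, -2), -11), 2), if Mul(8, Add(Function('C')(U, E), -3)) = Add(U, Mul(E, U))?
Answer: Rational(1369, 16) ≈ 85.563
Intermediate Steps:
Function('C')(U, E) = Add(3, Mul(Rational(1, 8), U), Mul(Rational(1, 8), E, U)) (Function('C')(U, E) = Add(3, Mul(Rational(1, 8), Add(U, Mul(E, U)))) = Add(3, Add(Mul(Rational(1, 8), U), Mul(Rational(1, 8), E, U))) = Add(3, Mul(Rational(1, 8), U), Mul(Rational(1, 8), E, U)))
Pow(Add(Function('C')(10, -2), -11), 2) = Pow(Add(Add(3, Mul(Rational(1, 8), 10), Mul(Rational(1, 8), -2, 10)), -11), 2) = Pow(Add(Add(3, Rational(5, 4), Rational(-5, 2)), -11), 2) = Pow(Add(Rational(7, 4), -11), 2) = Pow(Rational(-37, 4), 2) = Rational(1369, 16)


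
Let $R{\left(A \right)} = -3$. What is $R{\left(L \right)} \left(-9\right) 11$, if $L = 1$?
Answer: $297$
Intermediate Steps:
$R{\left(L \right)} \left(-9\right) 11 = \left(-3\right) \left(-9\right) 11 = 27 \cdot 11 = 297$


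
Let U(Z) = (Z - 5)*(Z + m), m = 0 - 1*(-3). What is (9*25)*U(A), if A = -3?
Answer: 0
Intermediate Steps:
m = 3 (m = 0 + 3 = 3)
U(Z) = (-5 + Z)*(3 + Z) (U(Z) = (Z - 5)*(Z + 3) = (-5 + Z)*(3 + Z))
(9*25)*U(A) = (9*25)*(-15 + (-3)² - 2*(-3)) = 225*(-15 + 9 + 6) = 225*0 = 0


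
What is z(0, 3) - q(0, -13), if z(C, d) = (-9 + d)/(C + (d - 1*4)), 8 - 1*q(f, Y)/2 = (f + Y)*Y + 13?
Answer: 354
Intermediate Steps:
q(f, Y) = -10 - 2*Y*(Y + f) (q(f, Y) = 16 - 2*((f + Y)*Y + 13) = 16 - 2*((Y + f)*Y + 13) = 16 - 2*(Y*(Y + f) + 13) = 16 - 2*(13 + Y*(Y + f)) = 16 + (-26 - 2*Y*(Y + f)) = -10 - 2*Y*(Y + f))
z(C, d) = (-9 + d)/(-4 + C + d) (z(C, d) = (-9 + d)/(C + (d - 4)) = (-9 + d)/(C + (-4 + d)) = (-9 + d)/(-4 + C + d))
z(0, 3) - q(0, -13) = (-9 + 3)/(-4 + 0 + 3) - (-10 - 2*(-13)² - 2*(-13)*0) = -6/(-1) - (-10 - 2*169 + 0) = -1*(-6) - (-10 - 338 + 0) = 6 - 1*(-348) = 6 + 348 = 354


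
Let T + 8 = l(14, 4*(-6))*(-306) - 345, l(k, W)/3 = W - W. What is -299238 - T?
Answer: -298885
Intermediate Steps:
l(k, W) = 0 (l(k, W) = 3*(W - W) = 3*0 = 0)
T = -353 (T = -8 + (0*(-306) - 345) = -8 + (0 - 345) = -8 - 345 = -353)
-299238 - T = -299238 - 1*(-353) = -299238 + 353 = -298885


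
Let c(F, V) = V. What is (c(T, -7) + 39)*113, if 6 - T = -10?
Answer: 3616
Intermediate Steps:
T = 16 (T = 6 - 1*(-10) = 6 + 10 = 16)
(c(T, -7) + 39)*113 = (-7 + 39)*113 = 32*113 = 3616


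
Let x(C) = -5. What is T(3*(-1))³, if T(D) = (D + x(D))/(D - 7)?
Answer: 64/125 ≈ 0.51200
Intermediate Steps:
T(D) = (-5 + D)/(-7 + D) (T(D) = (D - 5)/(D - 7) = (-5 + D)/(-7 + D))
T(3*(-1))³ = ((-5 + 3*(-1))/(-7 + 3*(-1)))³ = ((-5 - 3)/(-7 - 3))³ = (-8/(-10))³ = (-⅒*(-8))³ = (⅘)³ = 64/125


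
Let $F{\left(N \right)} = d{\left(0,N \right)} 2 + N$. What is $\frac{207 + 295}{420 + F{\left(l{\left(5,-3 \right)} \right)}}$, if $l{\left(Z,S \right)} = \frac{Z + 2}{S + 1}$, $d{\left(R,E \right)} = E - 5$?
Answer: $\frac{1004}{799} \approx 1.2566$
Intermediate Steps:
$d{\left(R,E \right)} = -5 + E$
$l{\left(Z,S \right)} = \frac{2 + Z}{1 + S}$
$F{\left(N \right)} = -10 + 3 N$ ($F{\left(N \right)} = \left(-5 + N\right) 2 + N = \left(-10 + 2 N\right) + N = -10 + 3 N$)
$\frac{207 + 295}{420 + F{\left(l{\left(5,-3 \right)} \right)}} = \frac{207 + 295}{420 + \left(-10 + 3 \frac{2 + 5}{1 - 3}\right)} = \frac{502}{420 + \left(-10 + 3 \frac{1}{-2} \cdot 7\right)} = \frac{502}{420 + \left(-10 + 3 \left(\left(- \frac{1}{2}\right) 7\right)\right)} = \frac{502}{420 + \left(-10 + 3 \left(- \frac{7}{2}\right)\right)} = \frac{502}{420 - \frac{41}{2}} = \frac{502}{\frac{799}{2}} = 502 \cdot \frac{2}{799} = \frac{1004}{799}$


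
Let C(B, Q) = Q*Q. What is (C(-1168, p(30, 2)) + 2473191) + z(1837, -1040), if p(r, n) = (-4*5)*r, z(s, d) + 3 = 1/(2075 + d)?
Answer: 2932349581/1035 ≈ 2.8332e+6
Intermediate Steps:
z(s, d) = -3 + 1/(2075 + d)
p(r, n) = -20*r
C(B, Q) = Q²
(C(-1168, p(30, 2)) + 2473191) + z(1837, -1040) = ((-20*30)² + 2473191) + (-6224 - 3*(-1040))/(2075 - 1040) = ((-600)² + 2473191) + (-6224 + 3120)/1035 = (360000 + 2473191) + (1/1035)*(-3104) = 2833191 - 3104/1035 = 2932349581/1035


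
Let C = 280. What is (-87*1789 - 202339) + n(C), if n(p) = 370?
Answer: -357612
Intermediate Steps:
(-87*1789 - 202339) + n(C) = (-87*1789 - 202339) + 370 = (-155643 - 202339) + 370 = -357982 + 370 = -357612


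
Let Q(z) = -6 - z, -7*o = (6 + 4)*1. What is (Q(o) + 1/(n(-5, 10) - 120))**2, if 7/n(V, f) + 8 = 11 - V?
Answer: 933424704/44502241 ≈ 20.975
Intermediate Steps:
n(V, f) = 7/(3 - V) (n(V, f) = 7/(-8 + (11 - V)) = 7/(3 - V))
o = -10/7 (o = -(6 + 4)/7 = -10/7 ≈ -1.4286)
(Q(o) + 1/(n(-5, 10) - 120))**2 = ((-6 - 1*(-10/7)) + 1/(-7/(-3 - 5) - 120))**2 = ((-6 + 10/7) + 1/(-7/(-8) - 120))**2 = (-32/7 + 1/(-7*(-1/8) - 120))**2 = (-32/7 + 1/(7/8 - 120))**2 = (-32/7 + 1/(-953/8))**2 = (-32/7 - 8/953)**2 = (-30552/6671)**2 = 933424704/44502241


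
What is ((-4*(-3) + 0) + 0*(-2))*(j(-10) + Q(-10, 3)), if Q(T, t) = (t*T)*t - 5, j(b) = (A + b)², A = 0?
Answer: 60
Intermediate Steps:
j(b) = b² (j(b) = (0 + b)² = b²)
Q(T, t) = -5 + T*t² (Q(T, t) = (T*t)*t - 5 = T*t² - 5 = -5 + T*t²)
((-4*(-3) + 0) + 0*(-2))*(j(-10) + Q(-10, 3)) = ((-4*(-3) + 0) + 0*(-2))*((-10)² + (-5 - 10*3²)) = ((12 + 0) + 0)*(100 + (-5 - 10*9)) = (12 + 0)*(100 + (-5 - 90)) = 12*(100 - 95) = 12*5 = 60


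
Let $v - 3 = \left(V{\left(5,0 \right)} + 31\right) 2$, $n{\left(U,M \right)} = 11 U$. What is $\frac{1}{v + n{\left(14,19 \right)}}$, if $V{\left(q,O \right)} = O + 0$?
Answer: $\frac{1}{219} \approx 0.0045662$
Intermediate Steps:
$V{\left(q,O \right)} = O$
$v = 65$ ($v = 3 + \left(0 + 31\right) 2 = 3 + 31 \cdot 2 = 3 + 62 = 65$)
$\frac{1}{v + n{\left(14,19 \right)}} = \frac{1}{65 + 11 \cdot 14} = \frac{1}{65 + 154} = \frac{1}{219}$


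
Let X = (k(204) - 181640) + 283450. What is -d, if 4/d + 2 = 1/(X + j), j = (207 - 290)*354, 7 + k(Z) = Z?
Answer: 290500/145249 ≈ 2.0000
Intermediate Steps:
k(Z) = -7 + Z
j = -29382 (j = -83*354 = -29382)
X = 102007 (X = ((-7 + 204) - 181640) + 283450 = (197 - 181640) + 283450 = -181443 + 283450 = 102007)
d = -290500/145249 (d = 4/(-2 + 1/(102007 - 29382)) = 4/(-2 + 1/72625) = 4/(-145249/72625) = 4*(-72625/145249) = -290500/145249 ≈ -2.0000)
-d = -1*(-290500/145249) = 290500/145249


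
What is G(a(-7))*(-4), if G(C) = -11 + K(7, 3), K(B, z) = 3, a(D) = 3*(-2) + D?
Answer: 32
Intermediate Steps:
a(D) = -6 + D
G(C) = -8 (G(C) = -11 + 3 = -8)
G(a(-7))*(-4) = -8*(-4) = 32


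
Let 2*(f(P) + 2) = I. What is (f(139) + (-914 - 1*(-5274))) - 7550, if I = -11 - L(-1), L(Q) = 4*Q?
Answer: -6391/2 ≈ -3195.5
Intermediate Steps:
I = -7 (I = -11 - 4*(-1) = -11 - 1*(-4) = -11 + 4 = -7)
f(P) = -11/2 (f(P) = -2 + (½)*(-7) = -2 - 7/2 = -11/2)
(f(139) + (-914 - 1*(-5274))) - 7550 = (-11/2 + (-914 - 1*(-5274))) - 7550 = (-11/2 + (-914 + 5274)) - 7550 = (-11/2 + 4360) - 7550 = 8709/2 - 7550 = -6391/2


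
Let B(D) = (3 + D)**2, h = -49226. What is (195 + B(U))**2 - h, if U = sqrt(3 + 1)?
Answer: 97626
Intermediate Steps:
U = 2 (U = sqrt(4) = 2)
(195 + B(U))**2 - h = (195 + (3 + 2)**2)**2 - 1*(-49226) = (195 + 5**2)**2 + 49226 = (195 + 25)**2 + 49226 = 220**2 + 49226 = 48400 + 49226 = 97626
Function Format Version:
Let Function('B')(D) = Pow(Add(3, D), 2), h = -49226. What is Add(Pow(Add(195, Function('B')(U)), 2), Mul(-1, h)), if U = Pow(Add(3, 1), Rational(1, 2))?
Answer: 97626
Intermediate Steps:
U = 2 (U = Pow(4, Rational(1, 2)) = 2)
Add(Pow(Add(195, Function('B')(U)), 2), Mul(-1, h)) = Add(Pow(Add(195, Pow(Add(3, 2), 2)), 2), Mul(-1, -49226)) = Add(Pow(Add(195, Pow(5, 2)), 2), 49226) = Add(Pow(Add(195, 25), 2), 49226) = Add(Pow(220, 2), 49226) = Add(48400, 49226) = 97626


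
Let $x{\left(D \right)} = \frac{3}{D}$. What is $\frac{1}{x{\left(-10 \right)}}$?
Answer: $- \frac{10}{3} \approx -3.3333$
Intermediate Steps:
$\frac{1}{x{\left(-10 \right)}} = \frac{1}{3 \frac{1}{-10}} = \frac{1}{3 \left(- \frac{1}{10}\right)} = \frac{1}{- \frac{3}{10}} = - \frac{10}{3}$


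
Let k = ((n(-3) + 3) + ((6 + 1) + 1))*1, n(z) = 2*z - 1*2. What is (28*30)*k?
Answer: 2520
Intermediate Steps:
n(z) = -2 + 2*z (n(z) = 2*z - 2 = -2 + 2*z)
k = 3 (k = (((-2 + 2*(-3)) + 3) + ((6 + 1) + 1))*1 = (((-2 - 6) + 3) + (7 + 1))*1 = ((-8 + 3) + 8)*1 = (-5 + 8)*1 = 3*1 = 3)
(28*30)*k = (28*30)*3 = 840*3 = 2520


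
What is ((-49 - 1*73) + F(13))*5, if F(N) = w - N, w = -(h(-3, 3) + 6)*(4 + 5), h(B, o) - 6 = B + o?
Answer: -1215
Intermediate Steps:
h(B, o) = 6 + B + o (h(B, o) = 6 + (B + o) = 6 + B + o)
w = -108 (w = -((6 - 3 + 3) + 6)*(4 + 5) = -(6 + 6)*9 = -12*9 = -1*108 = -108)
F(N) = -108 - N
((-49 - 1*73) + F(13))*5 = ((-49 - 1*73) + (-108 - 1*13))*5 = ((-49 - 73) + (-108 - 13))*5 = (-122 - 121)*5 = -243*5 = -1215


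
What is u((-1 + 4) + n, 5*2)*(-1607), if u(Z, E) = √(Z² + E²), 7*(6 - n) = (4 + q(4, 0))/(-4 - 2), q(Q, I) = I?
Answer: -1607*√80581/21 ≈ -21723.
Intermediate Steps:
n = 128/21 (n = 6 - (4 + 0)/(7*(-4 - 2)) = 6 - 4/(7*(-6)) = 6 - 4*(-1)/(7*6) = 6 - ⅐*(-⅔) = 6 + 2/21 = 128/21 ≈ 6.0952)
u(Z, E) = √(E² + Z²)
u((-1 + 4) + n, 5*2)*(-1607) = √((5*2)² + ((-1 + 4) + 128/21)²)*(-1607) = √(10² + (3 + 128/21)²)*(-1607) = √(100 + (191/21)²)*(-1607) = √(100 + 36481/441)*(-1607) = √(80581/441)*(-1607) = (√80581/21)*(-1607) = -1607*√80581/21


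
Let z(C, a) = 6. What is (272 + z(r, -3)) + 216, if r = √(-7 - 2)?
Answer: 494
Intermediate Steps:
r = 3*I (r = √(-9) = 3*I ≈ 3.0*I)
(272 + z(r, -3)) + 216 = (272 + 6) + 216 = 278 + 216 = 494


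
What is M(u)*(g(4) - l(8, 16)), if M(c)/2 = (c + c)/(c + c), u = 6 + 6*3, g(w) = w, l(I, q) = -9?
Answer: 26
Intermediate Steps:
u = 24 (u = 6 + 18 = 24)
M(c) = 2 (M(c) = 2*((c + c)/(c + c)) = 2*((2*c)/((2*c))) = 2*((2*c)*(1/(2*c))) = 2*1 = 2)
M(u)*(g(4) - l(8, 16)) = 2*(4 - 1*(-9)) = 2*(4 + 9) = 2*13 = 26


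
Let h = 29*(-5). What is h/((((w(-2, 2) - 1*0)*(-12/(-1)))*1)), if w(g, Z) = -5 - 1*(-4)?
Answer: 145/12 ≈ 12.083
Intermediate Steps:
w(g, Z) = -1 (w(g, Z) = -5 + 4 = -1)
h = -145
h/((((w(-2, 2) - 1*0)*(-12/(-1)))*1)) = -145*1/(12*(-1 - 1*0)) = -145*1/(12*(-1 + 0)) = -145/(-1*12*1) = -145/((-12*1)) = -145/(-12) = -145*(-1/12) = 145/12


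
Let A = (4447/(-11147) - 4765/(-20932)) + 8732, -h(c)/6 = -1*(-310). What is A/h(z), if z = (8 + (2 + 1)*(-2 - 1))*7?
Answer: -2037388893779/433991947440 ≈ -4.6945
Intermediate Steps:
z = -7 (z = (8 + 3*(-3))*7 = (8 - 9)*7 = -1*7 = -7)
h(c) = -1860 (h(c) = -(-6)*(-310) = -6*310 = -1860)
A = 2037388893779/233329004 (A = (4447*(-1/11147) - 4765*(-1/20932)) + 8732 = (-4447/11147 + 4765/20932) + 8732 = -39969149/233329004 + 8732 = 2037388893779/233329004 ≈ 8731.8)
A/h(z) = (2037388893779/233329004)/(-1860) = (2037388893779/233329004)*(-1/1860) = -2037388893779/433991947440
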